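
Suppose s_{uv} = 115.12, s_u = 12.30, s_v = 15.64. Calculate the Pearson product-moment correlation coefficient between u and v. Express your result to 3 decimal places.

0.598

r = Cov(u,v) / (s_u · s_v) = 115.12 / (12.30 × 15.64)
  = 115.12 / 192.3720 ≈ 0.598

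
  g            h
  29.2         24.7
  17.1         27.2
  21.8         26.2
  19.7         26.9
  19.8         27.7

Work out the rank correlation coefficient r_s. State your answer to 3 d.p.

Rank g: 5, 1, 4, 2, 3
Rank h: 1, 4, 2, 3, 5
d = rank(g) − rank(h): 4, -3, 2, -1, -2; Σd² = 34
ρ = 1 − 6Σd² / [n(n²−1)] = 1 − 6×34 / (5×24) = 1 − 204/120 ≈ -0.700

-0.700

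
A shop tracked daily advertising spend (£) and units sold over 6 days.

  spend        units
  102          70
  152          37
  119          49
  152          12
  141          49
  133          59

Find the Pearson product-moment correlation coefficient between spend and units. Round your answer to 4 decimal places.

n = 6, Σx = 799, Σy = 276, Σx² = 108343, Σy² = 14696, Σxy = 35175
nΣxy − ΣxΣy = 211050 − 220524 = -9474
nΣx² − (Σx)² = 650058 − 638401 = 11657; nΣy² − (Σy)² = 88176 − 76176 = 12000
r = -9474 / √(11657 × 12000) = -9474 / 11827.2567 ≈ -0.8010

-0.8010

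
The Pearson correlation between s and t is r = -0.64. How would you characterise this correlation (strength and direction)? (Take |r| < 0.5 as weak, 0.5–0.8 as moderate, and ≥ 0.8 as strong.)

moderate negative

r = -0.64 < 0 so the relationship is negative.
|r| = 0.64, which falls in the moderate range.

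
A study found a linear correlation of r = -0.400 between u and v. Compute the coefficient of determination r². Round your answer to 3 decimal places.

0.160

r² = (-0.400)² = 0.160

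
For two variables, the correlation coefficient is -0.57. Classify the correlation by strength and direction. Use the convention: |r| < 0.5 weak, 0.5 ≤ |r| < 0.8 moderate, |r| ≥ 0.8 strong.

moderate negative

r = -0.57 < 0 so the relationship is negative.
|r| = 0.57, which falls in the moderate range.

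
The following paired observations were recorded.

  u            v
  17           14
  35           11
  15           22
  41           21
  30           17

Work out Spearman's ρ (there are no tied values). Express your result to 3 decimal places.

Rank u: 2, 4, 1, 5, 3
Rank v: 2, 1, 5, 4, 3
d = rank(u) − rank(v): 0, 3, -4, 1, 0; Σd² = 26
ρ = 1 − 6Σd² / [n(n²−1)] = 1 − 6×26 / (5×24) = 1 − 156/120 ≈ -0.300

-0.300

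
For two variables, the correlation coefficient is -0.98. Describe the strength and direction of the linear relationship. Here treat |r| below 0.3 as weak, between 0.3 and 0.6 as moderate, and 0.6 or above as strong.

strong negative

r = -0.98 < 0 so the relationship is negative.
|r| = 0.98, which falls in the strong range.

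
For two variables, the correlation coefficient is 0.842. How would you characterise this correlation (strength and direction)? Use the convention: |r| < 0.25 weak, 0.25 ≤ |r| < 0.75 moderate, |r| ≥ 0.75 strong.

strong positive

r = 0.842 > 0 so the relationship is positive.
|r| = 0.842, which falls in the strong range.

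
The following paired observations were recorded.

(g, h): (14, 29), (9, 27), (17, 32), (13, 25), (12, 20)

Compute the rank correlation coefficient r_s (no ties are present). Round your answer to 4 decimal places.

Rank g: 4, 1, 5, 3, 2
Rank h: 4, 3, 5, 2, 1
d = rank(g) − rank(h): 0, -2, 0, 1, 1; Σd² = 6
ρ = 1 − 6Σd² / [n(n²−1)] = 1 − 6×6 / (5×24) = 1 − 36/120 ≈ 0.7000

0.7000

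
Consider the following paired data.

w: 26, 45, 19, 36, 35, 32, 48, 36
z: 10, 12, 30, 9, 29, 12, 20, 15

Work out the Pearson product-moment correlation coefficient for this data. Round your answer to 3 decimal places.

n = 8, Σw = 277, Σz = 137, Σw² = 10207, Σz² = 2835, Σwz = 4593
nΣwz − ΣwΣz = 36744 − 37949 = -1205
nΣw² − (Σw)² = 81656 − 76729 = 4927; nΣz² − (Σz)² = 22680 − 18769 = 3911
r = -1205 / √(4927 × 3911) = -1205 / 4389.7035 ≈ -0.275

-0.275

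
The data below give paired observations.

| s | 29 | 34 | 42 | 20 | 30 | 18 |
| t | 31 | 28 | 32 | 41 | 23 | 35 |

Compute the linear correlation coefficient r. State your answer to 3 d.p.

n = 6, Σs = 173, Σt = 190, Σs² = 5385, Σt² = 6204, Σst = 5335
nΣst − ΣsΣt = 32010 − 32870 = -860
nΣs² − (Σs)² = 32310 − 29929 = 2381; nΣt² − (Σt)² = 37224 − 36100 = 1124
r = -860 / √(2381 × 1124) = -860 / 1635.9230 ≈ -0.526

-0.526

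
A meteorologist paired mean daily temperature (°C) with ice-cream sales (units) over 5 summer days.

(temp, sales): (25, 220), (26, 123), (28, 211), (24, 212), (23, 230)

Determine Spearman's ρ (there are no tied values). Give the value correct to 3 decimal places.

Rank temp: 3, 4, 5, 2, 1
Rank sales: 4, 1, 2, 3, 5
d = rank(temp) − rank(sales): -1, 3, 3, -1, -4; Σd² = 36
ρ = 1 − 6Σd² / [n(n²−1)] = 1 − 6×36 / (5×24) = 1 − 216/120 ≈ -0.800

-0.800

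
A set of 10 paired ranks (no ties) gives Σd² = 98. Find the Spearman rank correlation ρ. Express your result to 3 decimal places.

0.406

ρ = 1 − 6Σd² / [n(n²−1)] = 1 − 6×98 / (10×99)
  = 1 − 588/990 = 1 − 0.5939 ≈ 0.406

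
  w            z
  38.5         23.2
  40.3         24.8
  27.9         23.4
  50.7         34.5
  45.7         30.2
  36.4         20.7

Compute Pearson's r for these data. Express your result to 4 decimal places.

0.8329

n = 6, Σw = 239.5, Σz = 156.8, Σw² = 9868.69, Σz² = 4231.62, Σwz = 6428.27
nΣwz − ΣwΣz = 38569.62 − 37553.6 = 1016.02
nΣw² − (Σw)² = 59212.14 − 57360.25 = 1851.89; nΣz² − (Σz)² = 25389.72 − 24586.24 = 803.48
r = 1016.02 / √(1851.89 × 803.48) = 1016.02 / 1219.8183 ≈ 0.8329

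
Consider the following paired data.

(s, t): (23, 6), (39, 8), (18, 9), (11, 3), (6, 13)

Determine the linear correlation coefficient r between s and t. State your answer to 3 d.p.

-0.178

n = 5, Σs = 97, Σt = 39, Σs² = 2531, Σt² = 359, Σst = 723
nΣst − ΣsΣt = 3615 − 3783 = -168
nΣs² − (Σs)² = 12655 − 9409 = 3246; nΣt² − (Σt)² = 1795 − 1521 = 274
r = -168 / √(3246 × 274) = -168 / 943.0822 ≈ -0.178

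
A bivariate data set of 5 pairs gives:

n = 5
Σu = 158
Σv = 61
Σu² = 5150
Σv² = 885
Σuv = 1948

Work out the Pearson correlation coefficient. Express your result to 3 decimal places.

r = (nΣuv − ΣuΣv) / √[(nΣu² − (Σu)²)(nΣv² − (Σv)²)]
Numerator: 5×1948 − 158×61 = 102
Denominator: √[(25750 − 24964)(4425 − 3721)] = √[786 × 704] = 743.8710
r = 102 / 743.8710 ≈ 0.137

0.137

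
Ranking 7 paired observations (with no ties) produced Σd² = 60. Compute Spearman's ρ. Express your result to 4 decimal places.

ρ = 1 − 6Σd² / [n(n²−1)] = 1 − 6×60 / (7×48)
  = 1 − 360/336 = 1 − 1.07143 ≈ -0.0714

-0.0714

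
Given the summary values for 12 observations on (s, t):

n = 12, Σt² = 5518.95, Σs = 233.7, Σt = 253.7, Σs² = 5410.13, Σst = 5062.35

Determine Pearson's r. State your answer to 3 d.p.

r = (nΣst − ΣsΣt) / √[(nΣs² − (Σs)²)(nΣt² − (Σt)²)]
Numerator: 12×5062.35 − 233.7×253.7 = 1458.51
Denominator: √[(64921.56 − 54615.69)(66227.4 − 64363.69)] = √[10305.87 × 1863.71] = 4382.5966
r = 1458.51 / 4382.5966 ≈ 0.333

0.333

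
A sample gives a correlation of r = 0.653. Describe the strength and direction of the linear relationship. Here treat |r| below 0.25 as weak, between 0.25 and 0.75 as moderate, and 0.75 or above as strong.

moderate positive

r = 0.653 > 0 so the relationship is positive.
|r| = 0.653, which falls in the moderate range.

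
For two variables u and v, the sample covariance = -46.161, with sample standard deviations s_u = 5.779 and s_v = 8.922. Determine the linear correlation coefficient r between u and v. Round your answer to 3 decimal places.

r = Cov(u,v) / (s_u · s_v) = -46.161 / (5.779 × 8.922)
  = -46.161 / 51.5602 ≈ -0.895

-0.895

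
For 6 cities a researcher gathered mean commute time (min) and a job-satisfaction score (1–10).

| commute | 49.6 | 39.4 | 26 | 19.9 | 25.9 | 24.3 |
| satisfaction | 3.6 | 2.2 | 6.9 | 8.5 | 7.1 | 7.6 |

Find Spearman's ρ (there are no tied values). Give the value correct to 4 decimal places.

Rank commute: 6, 5, 4, 1, 3, 2
Rank satisfaction: 2, 1, 3, 6, 4, 5
d = rank(commute) − rank(satisfaction): 4, 4, 1, -5, -1, -3; Σd² = 68
ρ = 1 − 6Σd² / [n(n²−1)] = 1 − 6×68 / (6×35) = 1 − 408/210 ≈ -0.9429

-0.9429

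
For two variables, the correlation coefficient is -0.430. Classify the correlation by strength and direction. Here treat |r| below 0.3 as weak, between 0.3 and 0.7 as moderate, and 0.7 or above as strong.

moderate negative

r = -0.430 < 0 so the relationship is negative.
|r| = 0.430, which falls in the moderate range.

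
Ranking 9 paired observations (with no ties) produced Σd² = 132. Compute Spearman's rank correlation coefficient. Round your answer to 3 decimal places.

-0.100

ρ = 1 − 6Σd² / [n(n²−1)] = 1 − 6×132 / (9×80)
  = 1 − 792/720 = 1 − 1.1000 ≈ -0.100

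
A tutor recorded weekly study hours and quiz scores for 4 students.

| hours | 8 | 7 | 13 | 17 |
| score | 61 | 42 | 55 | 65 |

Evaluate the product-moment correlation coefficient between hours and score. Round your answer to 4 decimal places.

n = 4, Σx = 45, Σy = 223, Σx² = 571, Σy² = 12735, Σxy = 2602
nΣxy − ΣxΣy = 10408 − 10035 = 373
nΣx² − (Σx)² = 2284 − 2025 = 259; nΣy² − (Σy)² = 50940 − 49729 = 1211
r = 373 / √(259 × 1211) = 373 / 560.0437 ≈ 0.6660

0.6660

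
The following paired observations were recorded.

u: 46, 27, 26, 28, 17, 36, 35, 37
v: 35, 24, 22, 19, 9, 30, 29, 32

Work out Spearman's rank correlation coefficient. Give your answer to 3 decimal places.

Rank u: 8, 3, 2, 4, 1, 6, 5, 7
Rank v: 8, 4, 3, 2, 1, 6, 5, 7
d = rank(u) − rank(v): 0, -1, -1, 2, 0, 0, 0, 0; Σd² = 6
ρ = 1 − 6Σd² / [n(n²−1)] = 1 − 6×6 / (8×63) = 1 − 36/504 ≈ 0.929

0.929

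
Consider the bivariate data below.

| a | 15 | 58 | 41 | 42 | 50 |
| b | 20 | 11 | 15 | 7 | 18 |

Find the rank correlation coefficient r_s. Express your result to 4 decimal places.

-0.5000

Rank a: 1, 5, 2, 3, 4
Rank b: 5, 2, 3, 1, 4
d = rank(a) − rank(b): -4, 3, -1, 2, 0; Σd² = 30
ρ = 1 − 6Σd² / [n(n²−1)] = 1 − 6×30 / (5×24) = 1 − 180/120 ≈ -0.5000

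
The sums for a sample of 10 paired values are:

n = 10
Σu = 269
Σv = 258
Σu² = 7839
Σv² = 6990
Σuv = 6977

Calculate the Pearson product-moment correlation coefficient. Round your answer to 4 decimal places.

r = (nΣuv − ΣuΣv) / √[(nΣu² − (Σu)²)(nΣv² − (Σv)²)]
Numerator: 10×6977 − 269×258 = 368
Denominator: √[(78390 − 72361)(69900 − 66564)] = √[6029 × 3336] = 4484.7234
r = 368 / 4484.7234 ≈ 0.0821

0.0821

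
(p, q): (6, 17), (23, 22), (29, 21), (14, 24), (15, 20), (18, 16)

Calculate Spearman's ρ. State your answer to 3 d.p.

Rank p: 1, 5, 6, 2, 3, 4
Rank q: 2, 5, 4, 6, 3, 1
d = rank(p) − rank(q): -1, 0, 2, -4, 0, 3; Σd² = 30
ρ = 1 − 6Σd² / [n(n²−1)] = 1 − 6×30 / (6×35) = 1 − 180/210 ≈ 0.143

0.143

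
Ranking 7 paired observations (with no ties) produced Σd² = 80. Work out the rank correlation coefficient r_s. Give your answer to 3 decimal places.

-0.429

ρ = 1 − 6Σd² / [n(n²−1)] = 1 − 6×80 / (7×48)
  = 1 − 480/336 = 1 − 1.4286 ≈ -0.429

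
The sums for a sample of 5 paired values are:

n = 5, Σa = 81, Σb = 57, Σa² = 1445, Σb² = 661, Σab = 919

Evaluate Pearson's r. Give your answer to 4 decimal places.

r = (nΣab − ΣaΣb) / √[(nΣa² − (Σa)²)(nΣb² − (Σb)²)]
Numerator: 5×919 − 81×57 = -22
Denominator: √[(7225 − 6561)(3305 − 3249)] = √[664 × 56] = 192.8315
r = -22 / 192.8315 ≈ -0.1141

-0.1141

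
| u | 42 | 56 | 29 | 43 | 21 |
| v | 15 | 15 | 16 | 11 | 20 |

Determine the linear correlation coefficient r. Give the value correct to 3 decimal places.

n = 5, Σu = 191, Σv = 77, Σu² = 8031, Σv² = 1227, Σuv = 2827
nΣuv − ΣuΣv = 14135 − 14707 = -572
nΣu² − (Σu)² = 40155 − 36481 = 3674; nΣv² − (Σv)² = 6135 − 5929 = 206
r = -572 / √(3674 × 206) = -572 / 869.9678 ≈ -0.657

-0.657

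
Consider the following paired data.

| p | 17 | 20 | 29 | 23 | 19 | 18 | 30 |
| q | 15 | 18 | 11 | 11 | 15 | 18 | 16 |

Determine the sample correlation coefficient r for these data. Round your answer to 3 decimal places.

-0.452

n = 7, Σp = 156, Σq = 104, Σp² = 3644, Σq² = 1596, Σpq = 2276
nΣpq − ΣpΣq = 15932 − 16224 = -292
nΣp² − (Σp)² = 25508 − 24336 = 1172; nΣq² − (Σq)² = 11172 − 10816 = 356
r = -292 / √(1172 × 356) = -292 / 645.9350 ≈ -0.452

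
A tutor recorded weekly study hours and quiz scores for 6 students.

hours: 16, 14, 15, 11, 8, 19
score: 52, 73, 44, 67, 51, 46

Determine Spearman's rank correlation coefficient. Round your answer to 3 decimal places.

Rank hours: 5, 3, 4, 2, 1, 6
Rank score: 4, 6, 1, 5, 3, 2
d = rank(hours) − rank(score): 1, -3, 3, -3, -2, 4; Σd² = 48
ρ = 1 − 6Σd² / [n(n²−1)] = 1 − 6×48 / (6×35) = 1 − 288/210 ≈ -0.371

-0.371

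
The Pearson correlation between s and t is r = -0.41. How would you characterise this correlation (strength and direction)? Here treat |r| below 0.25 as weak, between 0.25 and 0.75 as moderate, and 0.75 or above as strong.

moderate negative

r = -0.41 < 0 so the relationship is negative.
|r| = 0.41, which falls in the moderate range.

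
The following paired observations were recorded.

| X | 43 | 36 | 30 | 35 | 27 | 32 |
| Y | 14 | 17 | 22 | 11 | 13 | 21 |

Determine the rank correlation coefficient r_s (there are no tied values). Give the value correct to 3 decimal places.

Rank X: 6, 5, 2, 4, 1, 3
Rank Y: 3, 4, 6, 1, 2, 5
d = rank(X) − rank(Y): 3, 1, -4, 3, -1, -2; Σd² = 40
ρ = 1 − 6Σd² / [n(n²−1)] = 1 − 6×40 / (6×35) = 1 − 240/210 ≈ -0.143

-0.143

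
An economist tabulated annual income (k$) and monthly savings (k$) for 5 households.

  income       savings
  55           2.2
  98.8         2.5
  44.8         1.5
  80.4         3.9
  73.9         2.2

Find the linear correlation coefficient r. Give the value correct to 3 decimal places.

0.574

n = 5, Σx = 352.9, Σy = 12.3, Σx² = 26718.85, Σy² = 33.39, Σxy = 911.34
nΣxy − ΣxΣy = 4556.7 − 4340.67 = 216.03
nΣx² − (Σx)² = 133594.25 − 124538.41 = 9055.84; nΣy² − (Σy)² = 166.95 − 151.29 = 15.66
r = 216.03 / √(9055.84 × 15.66) = 216.03 / 376.5826 ≈ 0.574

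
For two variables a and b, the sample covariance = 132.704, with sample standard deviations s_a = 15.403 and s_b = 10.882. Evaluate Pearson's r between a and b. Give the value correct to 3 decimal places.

r = Cov(a,b) / (s_a · s_b) = 132.704 / (15.403 × 10.882)
  = 132.704 / 167.6154 ≈ 0.792

0.792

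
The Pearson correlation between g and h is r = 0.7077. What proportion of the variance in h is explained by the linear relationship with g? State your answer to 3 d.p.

r² = (0.7077)² = 0.501

0.501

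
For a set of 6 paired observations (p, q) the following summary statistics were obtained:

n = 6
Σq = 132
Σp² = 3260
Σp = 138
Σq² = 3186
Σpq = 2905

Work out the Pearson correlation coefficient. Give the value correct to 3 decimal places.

r = (nΣpq − ΣpΣq) / √[(nΣp² − (Σp)²)(nΣq² − (Σq)²)]
Numerator: 6×2905 − 138×132 = -786
Denominator: √[(19560 − 19044)(19116 − 17424)] = √[516 × 1692] = 934.3832
r = -786 / 934.3832 ≈ -0.841

-0.841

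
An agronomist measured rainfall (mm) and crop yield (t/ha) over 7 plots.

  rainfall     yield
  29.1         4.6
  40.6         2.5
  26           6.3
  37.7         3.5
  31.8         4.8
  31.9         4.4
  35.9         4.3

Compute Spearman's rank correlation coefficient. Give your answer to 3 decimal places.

Rank rainfall: 2, 7, 1, 6, 3, 4, 5
Rank yield: 5, 1, 7, 2, 6, 4, 3
d = rank(rainfall) − rank(yield): -3, 6, -6, 4, -3, 0, 2; Σd² = 110
ρ = 1 − 6Σd² / [n(n²−1)] = 1 − 6×110 / (7×48) = 1 − 660/336 ≈ -0.964

-0.964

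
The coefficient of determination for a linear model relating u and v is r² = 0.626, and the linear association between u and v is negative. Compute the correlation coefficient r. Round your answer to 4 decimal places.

-0.7912

|r| = √0.626 = 0.7912
The association is negative, so r = −0.7912.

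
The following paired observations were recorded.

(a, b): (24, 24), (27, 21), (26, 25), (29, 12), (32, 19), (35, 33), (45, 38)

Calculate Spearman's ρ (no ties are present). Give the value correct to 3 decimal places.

0.357

Rank a: 1, 3, 2, 4, 5, 6, 7
Rank b: 4, 3, 5, 1, 2, 6, 7
d = rank(a) − rank(b): -3, 0, -3, 3, 3, 0, 0; Σd² = 36
ρ = 1 − 6Σd² / [n(n²−1)] = 1 − 6×36 / (7×48) = 1 − 216/336 ≈ 0.357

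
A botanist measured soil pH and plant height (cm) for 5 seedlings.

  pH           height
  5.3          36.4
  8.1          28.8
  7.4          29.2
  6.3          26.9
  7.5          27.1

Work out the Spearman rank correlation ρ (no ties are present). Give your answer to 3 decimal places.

-0.300

Rank pH: 1, 5, 3, 2, 4
Rank height: 5, 3, 4, 1, 2
d = rank(pH) − rank(height): -4, 2, -1, 1, 2; Σd² = 26
ρ = 1 − 6Σd² / [n(n²−1)] = 1 − 6×26 / (5×24) = 1 − 156/120 ≈ -0.300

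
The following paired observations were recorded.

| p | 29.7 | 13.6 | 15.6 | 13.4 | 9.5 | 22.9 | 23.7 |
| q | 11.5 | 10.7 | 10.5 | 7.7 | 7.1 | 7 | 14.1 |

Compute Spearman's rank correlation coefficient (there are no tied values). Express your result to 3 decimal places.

Rank p: 7, 3, 4, 2, 1, 5, 6
Rank q: 6, 5, 4, 3, 2, 1, 7
d = rank(p) − rank(q): 1, -2, 0, -1, -1, 4, -1; Σd² = 24
ρ = 1 − 6Σd² / [n(n²−1)] = 1 − 6×24 / (7×48) = 1 − 144/336 ≈ 0.571

0.571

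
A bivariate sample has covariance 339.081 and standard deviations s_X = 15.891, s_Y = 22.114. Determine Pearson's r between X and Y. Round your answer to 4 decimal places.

0.9649

r = Cov(X,Y) / (s_X · s_Y) = 339.081 / (15.891 × 22.114)
  = 339.081 / 351.4136 ≈ 0.9649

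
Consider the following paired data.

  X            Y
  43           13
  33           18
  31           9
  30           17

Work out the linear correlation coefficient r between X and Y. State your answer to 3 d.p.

-0.139

n = 4, ΣX = 137, ΣY = 57, ΣX² = 4799, ΣY² = 863, ΣXY = 1942
nΣXY − ΣXΣY = 7768 − 7809 = -41
nΣX² − (ΣX)² = 19196 − 18769 = 427; nΣY² − (ΣY)² = 3452 − 3249 = 203
r = -41 / √(427 × 203) = -41 / 294.4164 ≈ -0.139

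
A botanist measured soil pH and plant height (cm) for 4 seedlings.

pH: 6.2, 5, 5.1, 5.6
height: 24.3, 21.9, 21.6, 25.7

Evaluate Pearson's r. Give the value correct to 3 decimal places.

0.718

n = 4, Σx = 21.9, Σy = 93.5, Σx² = 120.81, Σy² = 2197.15, Σxy = 514.24
nΣxy − ΣxΣy = 2056.96 − 2047.65 = 9.31
nΣx² − (Σx)² = 483.24 − 479.61 = 3.63; nΣy² − (Σy)² = 8788.6 − 8742.25 = 46.35
r = 9.31 / √(3.63 × 46.35) = 9.31 / 12.9711 ≈ 0.718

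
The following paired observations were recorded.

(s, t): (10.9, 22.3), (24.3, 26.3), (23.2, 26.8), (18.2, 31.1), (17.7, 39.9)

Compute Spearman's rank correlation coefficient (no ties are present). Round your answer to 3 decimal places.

0.000

Rank s: 1, 5, 4, 3, 2
Rank t: 1, 2, 3, 4, 5
d = rank(s) − rank(t): 0, 3, 1, -1, -3; Σd² = 20
ρ = 1 − 6Σd² / [n(n²−1)] = 1 − 6×20 / (5×24) = 1 − 120/120 ≈ 0.000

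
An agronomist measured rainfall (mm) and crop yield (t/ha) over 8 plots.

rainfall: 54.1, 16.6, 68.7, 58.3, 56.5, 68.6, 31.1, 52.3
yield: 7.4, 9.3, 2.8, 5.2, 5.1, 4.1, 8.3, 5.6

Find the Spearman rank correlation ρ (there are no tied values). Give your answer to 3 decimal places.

Rank rainfall: 4, 1, 8, 6, 5, 7, 2, 3
Rank yield: 6, 8, 1, 4, 3, 2, 7, 5
d = rank(rainfall) − rank(yield): -2, -7, 7, 2, 2, 5, -5, -2; Σd² = 164
ρ = 1 − 6Σd² / [n(n²−1)] = 1 − 6×164 / (8×63) = 1 − 984/504 ≈ -0.952

-0.952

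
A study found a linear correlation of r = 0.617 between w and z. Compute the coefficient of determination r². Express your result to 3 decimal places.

r² = (0.617)² = 0.381

0.381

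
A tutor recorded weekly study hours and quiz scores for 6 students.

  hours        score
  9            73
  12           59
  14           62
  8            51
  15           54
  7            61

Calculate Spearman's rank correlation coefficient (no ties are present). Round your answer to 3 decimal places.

Rank hours: 3, 4, 5, 2, 6, 1
Rank score: 6, 3, 5, 1, 2, 4
d = rank(hours) − rank(score): -3, 1, 0, 1, 4, -3; Σd² = 36
ρ = 1 − 6Σd² / [n(n²−1)] = 1 − 6×36 / (6×35) = 1 − 216/210 ≈ -0.029

-0.029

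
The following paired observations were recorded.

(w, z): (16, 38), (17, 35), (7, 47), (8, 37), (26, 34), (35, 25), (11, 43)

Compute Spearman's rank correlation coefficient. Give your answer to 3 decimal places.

Rank w: 4, 5, 1, 2, 6, 7, 3
Rank z: 5, 3, 7, 4, 2, 1, 6
d = rank(w) − rank(z): -1, 2, -6, -2, 4, 6, -3; Σd² = 106
ρ = 1 − 6Σd² / [n(n²−1)] = 1 − 6×106 / (7×48) = 1 − 636/336 ≈ -0.893

-0.893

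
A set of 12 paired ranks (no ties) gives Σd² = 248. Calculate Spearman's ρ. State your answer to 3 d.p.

ρ = 1 − 6Σd² / [n(n²−1)] = 1 − 6×248 / (12×143)
  = 1 − 1488/1716 = 1 − 0.8671 ≈ 0.133

0.133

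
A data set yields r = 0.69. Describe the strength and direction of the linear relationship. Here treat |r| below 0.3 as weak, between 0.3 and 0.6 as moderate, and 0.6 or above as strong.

strong positive

r = 0.69 > 0 so the relationship is positive.
|r| = 0.69, which falls in the strong range.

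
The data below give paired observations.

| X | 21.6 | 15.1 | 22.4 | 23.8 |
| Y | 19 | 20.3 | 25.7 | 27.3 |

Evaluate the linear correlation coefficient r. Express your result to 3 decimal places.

0.629

n = 4, ΣX = 82.9, ΣY = 92.3, ΣX² = 1762.77, ΣY² = 2178.87, ΣXY = 1942.35
nΣXY − ΣXΣY = 7769.4 − 7651.67 = 117.73
nΣX² − (ΣX)² = 7051.08 − 6872.41 = 178.67; nΣY² − (ΣY)² = 8715.48 − 8519.29 = 196.19
r = 117.73 / √(178.67 × 196.19) = 117.73 / 187.2252 ≈ 0.629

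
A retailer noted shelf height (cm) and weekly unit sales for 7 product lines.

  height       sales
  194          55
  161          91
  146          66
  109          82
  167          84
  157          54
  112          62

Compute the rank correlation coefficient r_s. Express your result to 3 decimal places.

0.000

Rank height: 7, 5, 3, 1, 6, 4, 2
Rank sales: 2, 7, 4, 5, 6, 1, 3
d = rank(height) − rank(sales): 5, -2, -1, -4, 0, 3, -1; Σd² = 56
ρ = 1 − 6Σd² / [n(n²−1)] = 1 − 6×56 / (7×48) = 1 − 336/336 ≈ 0.000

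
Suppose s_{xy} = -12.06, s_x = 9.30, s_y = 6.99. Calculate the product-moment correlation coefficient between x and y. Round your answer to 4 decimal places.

-0.1855

r = Cov(x,y) / (s_x · s_y) = -12.06 / (9.30 × 6.99)
  = -12.06 / 65.0070 ≈ -0.1855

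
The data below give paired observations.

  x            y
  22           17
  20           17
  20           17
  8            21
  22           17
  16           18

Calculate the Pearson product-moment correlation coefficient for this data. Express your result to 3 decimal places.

-0.977

n = 6, Σx = 108, Σy = 107, Σx² = 2088, Σy² = 1921, Σxy = 1884
nΣxy − ΣxΣy = 11304 − 11556 = -252
nΣx² − (Σx)² = 12528 − 11664 = 864; nΣy² − (Σy)² = 11526 − 11449 = 77
r = -252 / √(864 × 77) = -252 / 257.9302 ≈ -0.977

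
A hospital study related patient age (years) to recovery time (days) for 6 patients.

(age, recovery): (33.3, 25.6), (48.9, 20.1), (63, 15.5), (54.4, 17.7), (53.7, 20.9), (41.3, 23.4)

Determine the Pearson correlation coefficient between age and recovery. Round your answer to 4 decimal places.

-0.9602

n = 6, Σx = 294.6, Σy = 123.2, Σx² = 15017.84, Σy² = 2597.28, Σxy = 5863.5
nΣxy − ΣxΣy = 35181 − 36294.72 = -1113.72
nΣx² − (Σx)² = 90107.04 − 86789.16 = 3317.88; nΣy² − (Σy)² = 15583.68 − 15178.24 = 405.44
r = -1113.72 / √(3317.88 × 405.44) = -1113.72 / 1159.8281 ≈ -0.9602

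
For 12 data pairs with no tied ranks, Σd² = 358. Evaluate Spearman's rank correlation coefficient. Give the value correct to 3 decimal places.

ρ = 1 − 6Σd² / [n(n²−1)] = 1 − 6×358 / (12×143)
  = 1 − 2148/1716 = 1 − 1.2517 ≈ -0.252

-0.252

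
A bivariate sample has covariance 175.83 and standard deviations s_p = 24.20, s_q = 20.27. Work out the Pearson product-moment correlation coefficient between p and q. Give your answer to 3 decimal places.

0.358

r = Cov(p,q) / (s_p · s_q) = 175.83 / (24.20 × 20.27)
  = 175.83 / 490.5340 ≈ 0.358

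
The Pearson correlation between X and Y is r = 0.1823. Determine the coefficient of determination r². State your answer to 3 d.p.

r² = (0.1823)² = 0.033

0.033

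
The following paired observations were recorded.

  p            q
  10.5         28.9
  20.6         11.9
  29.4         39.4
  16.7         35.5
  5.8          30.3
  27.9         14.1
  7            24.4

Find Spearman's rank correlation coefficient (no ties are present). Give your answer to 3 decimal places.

Rank p: 3, 5, 7, 4, 1, 6, 2
Rank q: 4, 1, 7, 6, 5, 2, 3
d = rank(p) − rank(q): -1, 4, 0, -2, -4, 4, -1; Σd² = 54
ρ = 1 − 6Σd² / [n(n²−1)] = 1 − 6×54 / (7×48) = 1 − 324/336 ≈ 0.036

0.036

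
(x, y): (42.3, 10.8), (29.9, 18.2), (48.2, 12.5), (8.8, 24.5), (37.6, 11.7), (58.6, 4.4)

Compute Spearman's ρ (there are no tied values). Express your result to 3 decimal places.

Rank x: 4, 2, 5, 1, 3, 6
Rank y: 2, 5, 4, 6, 3, 1
d = rank(x) − rank(y): 2, -3, 1, -5, 0, 5; Σd² = 64
ρ = 1 − 6Σd² / [n(n²−1)] = 1 − 6×64 / (6×35) = 1 − 384/210 ≈ -0.829

-0.829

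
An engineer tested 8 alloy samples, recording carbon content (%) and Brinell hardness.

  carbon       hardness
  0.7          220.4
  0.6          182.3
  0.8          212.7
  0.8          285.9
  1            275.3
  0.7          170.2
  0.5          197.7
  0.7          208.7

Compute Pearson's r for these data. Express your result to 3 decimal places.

0.716

n = 8, Σx = 5.8, Σy = 1753.2, Σx² = 4.36, Σy² = 396188.66, Σxy = 1301.92
nΣxy − ΣxΣy = 10415.36 − 10168.56 = 246.8
nΣx² − (Σx)² = 34.88 − 33.64 = 1.24; nΣy² − (Σy)² = 3169509.28 − 3073710.24 = 95799.04
r = 246.8 / √(1.24 × 95799.04) = 246.8 / 344.6604 ≈ 0.716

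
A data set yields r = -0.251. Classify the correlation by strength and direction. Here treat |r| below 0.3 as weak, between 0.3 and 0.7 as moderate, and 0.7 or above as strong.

weak negative

r = -0.251 < 0 so the relationship is negative.
|r| = 0.251, which falls in the weak range.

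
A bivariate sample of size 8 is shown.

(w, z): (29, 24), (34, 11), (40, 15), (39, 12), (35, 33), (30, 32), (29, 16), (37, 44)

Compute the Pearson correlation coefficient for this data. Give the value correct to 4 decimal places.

-0.0983

n = 8, Σw = 273, Σz = 187, Σw² = 9453, Σz² = 5371, Σwz = 6345
nΣwz − ΣwΣz = 50760 − 51051 = -291
nΣw² − (Σw)² = 75624 − 74529 = 1095; nΣz² − (Σz)² = 42968 − 34969 = 7999
r = -291 / √(1095 × 7999) = -291 / 2959.5447 ≈ -0.0983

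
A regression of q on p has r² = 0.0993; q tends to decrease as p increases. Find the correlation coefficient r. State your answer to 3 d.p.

-0.315

|r| = √0.0993 = 0.315
The association is negative, so r = −0.315.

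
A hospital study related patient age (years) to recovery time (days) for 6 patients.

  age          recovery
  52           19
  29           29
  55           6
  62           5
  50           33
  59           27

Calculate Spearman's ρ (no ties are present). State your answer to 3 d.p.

-0.771

Rank age: 3, 1, 4, 6, 2, 5
Rank recovery: 3, 5, 2, 1, 6, 4
d = rank(age) − rank(recovery): 0, -4, 2, 5, -4, 1; Σd² = 62
ρ = 1 − 6Σd² / [n(n²−1)] = 1 − 6×62 / (6×35) = 1 − 372/210 ≈ -0.771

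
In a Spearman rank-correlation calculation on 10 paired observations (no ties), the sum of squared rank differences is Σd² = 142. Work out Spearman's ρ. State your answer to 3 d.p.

0.139

ρ = 1 − 6Σd² / [n(n²−1)] = 1 − 6×142 / (10×99)
  = 1 − 852/990 = 1 − 0.8606 ≈ 0.139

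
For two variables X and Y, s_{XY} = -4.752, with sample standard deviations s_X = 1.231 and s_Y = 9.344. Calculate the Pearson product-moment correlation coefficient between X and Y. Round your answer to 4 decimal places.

-0.4131

r = Cov(X,Y) / (s_X · s_Y) = -4.752 / (1.231 × 9.344)
  = -4.752 / 11.5025 ≈ -0.4131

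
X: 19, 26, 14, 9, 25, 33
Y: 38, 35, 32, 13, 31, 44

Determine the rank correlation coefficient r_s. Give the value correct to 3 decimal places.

0.714

Rank X: 3, 5, 2, 1, 4, 6
Rank Y: 5, 4, 3, 1, 2, 6
d = rank(X) − rank(Y): -2, 1, -1, 0, 2, 0; Σd² = 10
ρ = 1 − 6Σd² / [n(n²−1)] = 1 − 6×10 / (6×35) = 1 − 60/210 ≈ 0.714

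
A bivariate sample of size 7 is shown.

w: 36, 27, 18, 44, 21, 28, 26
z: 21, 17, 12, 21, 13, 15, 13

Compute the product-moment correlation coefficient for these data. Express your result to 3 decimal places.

n = 7, Σw = 200, Σz = 112, Σw² = 6186, Σz² = 1878, Σwz = 3386
nΣwz − ΣwΣz = 23702 − 22400 = 1302
nΣw² − (Σw)² = 43302 − 40000 = 3302; nΣz² − (Σz)² = 13146 − 12544 = 602
r = 1302 / √(3302 × 602) = 1302 / 1409.8950 ≈ 0.923

0.923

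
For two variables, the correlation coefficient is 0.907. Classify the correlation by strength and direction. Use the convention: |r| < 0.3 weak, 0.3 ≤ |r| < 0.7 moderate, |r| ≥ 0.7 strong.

r = 0.907 > 0 so the relationship is positive.
|r| = 0.907, which falls in the strong range.

strong positive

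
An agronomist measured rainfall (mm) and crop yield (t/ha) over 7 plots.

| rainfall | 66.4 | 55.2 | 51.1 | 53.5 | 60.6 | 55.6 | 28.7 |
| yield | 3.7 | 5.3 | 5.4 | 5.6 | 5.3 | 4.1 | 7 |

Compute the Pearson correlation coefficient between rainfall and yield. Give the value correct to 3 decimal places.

n = 7, Σx = 371.1, Σy = 36.4, Σx² = 20516.87, Σy² = 196.2, Σxy = 1863.82
nΣxy − ΣxΣy = 13046.74 − 13508.04 = -461.3
nΣx² − (Σx)² = 143618.09 − 137715.21 = 5902.88; nΣy² − (Σy)² = 1373.4 − 1324.96 = 48.44
r = -461.3 / √(5902.88 × 48.44) = -461.3 / 534.7294 ≈ -0.863

-0.863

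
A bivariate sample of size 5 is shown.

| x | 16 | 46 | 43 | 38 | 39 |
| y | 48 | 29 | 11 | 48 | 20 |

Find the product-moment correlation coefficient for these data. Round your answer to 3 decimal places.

n = 5, Σx = 182, Σy = 156, Σx² = 7186, Σy² = 5970, Σxy = 5179
nΣxy − ΣxΣy = 25895 − 28392 = -2497
nΣx² − (Σx)² = 35930 − 33124 = 2806; nΣy² − (Σy)² = 29850 − 24336 = 5514
r = -2497 / √(2806 × 5514) = -2497 / 3933.4824 ≈ -0.635

-0.635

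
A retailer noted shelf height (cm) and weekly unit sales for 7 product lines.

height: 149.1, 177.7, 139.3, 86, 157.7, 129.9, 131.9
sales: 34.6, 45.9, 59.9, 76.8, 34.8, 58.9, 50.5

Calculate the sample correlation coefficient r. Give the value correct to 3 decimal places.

n = 7, Σx = 971.6, Σy = 361.4, Σx² = 139749.5, Σy² = 20020.72, Σxy = 48064.18
nΣxy − ΣxΣy = 336449.26 − 351136.24 = -14686.98
nΣx² − (Σx)² = 978246.5 − 944006.56 = 34239.94; nΣy² − (Σy)² = 140145.04 − 130609.96 = 9535.08
r = -14686.98 / √(34239.94 × 9535.08) = -14686.98 / 18068.7733 ≈ -0.813

-0.813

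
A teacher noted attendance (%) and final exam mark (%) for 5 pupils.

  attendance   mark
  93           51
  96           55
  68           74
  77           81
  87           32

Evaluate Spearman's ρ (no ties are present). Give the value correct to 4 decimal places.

-0.5000

Rank attendance: 4, 5, 1, 2, 3
Rank mark: 2, 3, 4, 5, 1
d = rank(attendance) − rank(mark): 2, 2, -3, -3, 2; Σd² = 30
ρ = 1 − 6Σd² / [n(n²−1)] = 1 − 6×30 / (5×24) = 1 − 180/120 ≈ -0.5000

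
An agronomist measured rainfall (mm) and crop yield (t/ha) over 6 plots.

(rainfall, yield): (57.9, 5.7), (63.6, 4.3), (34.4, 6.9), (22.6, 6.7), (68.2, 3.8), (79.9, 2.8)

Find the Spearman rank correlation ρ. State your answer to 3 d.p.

-0.943

Rank rainfall: 3, 4, 2, 1, 5, 6
Rank yield: 4, 3, 6, 5, 2, 1
d = rank(rainfall) − rank(yield): -1, 1, -4, -4, 3, 5; Σd² = 68
ρ = 1 − 6Σd² / [n(n²−1)] = 1 − 6×68 / (6×35) = 1 − 408/210 ≈ -0.943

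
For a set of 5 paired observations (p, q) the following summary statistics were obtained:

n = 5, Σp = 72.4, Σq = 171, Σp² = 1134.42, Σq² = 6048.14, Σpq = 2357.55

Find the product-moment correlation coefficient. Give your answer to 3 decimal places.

-0.904

r = (nΣpq − ΣpΣq) / √[(nΣp² − (Σp)²)(nΣq² − (Σq)²)]
Numerator: 5×2357.55 − 72.4×171 = -592.65
Denominator: √[(5672.1 − 5241.76)(30240.7 − 29241)] = √[430.34 × 999.7] = 655.9046
r = -592.65 / 655.9046 ≈ -0.904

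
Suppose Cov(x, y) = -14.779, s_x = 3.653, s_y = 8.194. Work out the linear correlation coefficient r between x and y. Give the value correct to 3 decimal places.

r = Cov(x,y) / (s_x · s_y) = -14.779 / (3.653 × 8.194)
  = -14.779 / 29.9327 ≈ -0.494

-0.494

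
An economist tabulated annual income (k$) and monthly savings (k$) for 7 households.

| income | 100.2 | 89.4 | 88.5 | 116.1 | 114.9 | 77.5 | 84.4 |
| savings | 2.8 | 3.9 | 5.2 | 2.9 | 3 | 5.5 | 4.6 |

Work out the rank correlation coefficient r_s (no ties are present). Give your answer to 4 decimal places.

-0.8571

Rank income: 5, 4, 3, 7, 6, 1, 2
Rank savings: 1, 4, 6, 2, 3, 7, 5
d = rank(income) − rank(savings): 4, 0, -3, 5, 3, -6, -3; Σd² = 104
ρ = 1 − 6Σd² / [n(n²−1)] = 1 − 6×104 / (7×48) = 1 − 624/336 ≈ -0.8571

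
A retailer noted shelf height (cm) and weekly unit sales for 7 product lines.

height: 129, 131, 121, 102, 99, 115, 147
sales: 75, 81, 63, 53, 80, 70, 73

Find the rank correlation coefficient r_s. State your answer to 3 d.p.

Rank height: 5, 6, 4, 2, 1, 3, 7
Rank sales: 5, 7, 2, 1, 6, 3, 4
d = rank(height) − rank(sales): 0, -1, 2, 1, -5, 0, 3; Σd² = 40
ρ = 1 − 6Σd² / [n(n²−1)] = 1 − 6×40 / (7×48) = 1 − 240/336 ≈ 0.286

0.286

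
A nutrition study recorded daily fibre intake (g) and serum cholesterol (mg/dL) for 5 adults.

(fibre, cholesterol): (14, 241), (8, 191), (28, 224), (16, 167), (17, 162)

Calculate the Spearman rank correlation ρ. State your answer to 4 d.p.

-0.2000

Rank fibre: 2, 1, 5, 3, 4
Rank cholesterol: 5, 3, 4, 2, 1
d = rank(fibre) − rank(cholesterol): -3, -2, 1, 1, 3; Σd² = 24
ρ = 1 − 6Σd² / [n(n²−1)] = 1 − 6×24 / (5×24) = 1 − 144/120 ≈ -0.2000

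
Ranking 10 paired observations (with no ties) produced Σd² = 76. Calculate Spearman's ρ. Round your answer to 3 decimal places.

ρ = 1 − 6Σd² / [n(n²−1)] = 1 − 6×76 / (10×99)
  = 1 − 456/990 = 1 − 0.4606 ≈ 0.539

0.539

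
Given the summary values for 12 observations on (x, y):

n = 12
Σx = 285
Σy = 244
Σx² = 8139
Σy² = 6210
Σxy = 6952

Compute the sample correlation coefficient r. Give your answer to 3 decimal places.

0.885

r = (nΣxy − ΣxΣy) / √[(nΣx² − (Σx)²)(nΣy² − (Σy)²)]
Numerator: 12×6952 − 285×244 = 13884
Denominator: √[(97668 − 81225)(74520 − 59536)] = √[16443 × 14984] = 15696.5573
r = 13884 / 15696.5573 ≈ 0.885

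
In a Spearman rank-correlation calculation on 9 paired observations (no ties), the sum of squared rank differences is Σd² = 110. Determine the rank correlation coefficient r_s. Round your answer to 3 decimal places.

0.083

ρ = 1 − 6Σd² / [n(n²−1)] = 1 − 6×110 / (9×80)
  = 1 − 660/720 = 1 − 0.9167 ≈ 0.083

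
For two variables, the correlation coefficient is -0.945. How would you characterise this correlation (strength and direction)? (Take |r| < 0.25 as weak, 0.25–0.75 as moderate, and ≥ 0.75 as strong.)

r = -0.945 < 0 so the relationship is negative.
|r| = 0.945, which falls in the strong range.

strong negative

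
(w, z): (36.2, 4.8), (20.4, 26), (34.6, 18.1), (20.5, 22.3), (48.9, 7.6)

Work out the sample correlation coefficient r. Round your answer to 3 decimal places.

-0.840

n = 5, Σw = 160.6, Σz = 78.8, Σw² = 5735.22, Σz² = 1581.7, Σwz = 2159.21
nΣwz − ΣwΣz = 10796.05 − 12655.28 = -1859.23
nΣw² − (Σw)² = 28676.1 − 25792.36 = 2883.74; nΣz² − (Σz)² = 7908.5 − 6209.44 = 1699.06
r = -1859.23 / √(2883.74 × 1699.06) = -1859.23 / 2213.5147 ≈ -0.840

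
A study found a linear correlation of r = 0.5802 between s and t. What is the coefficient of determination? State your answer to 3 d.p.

0.337

r² = (0.5802)² = 0.337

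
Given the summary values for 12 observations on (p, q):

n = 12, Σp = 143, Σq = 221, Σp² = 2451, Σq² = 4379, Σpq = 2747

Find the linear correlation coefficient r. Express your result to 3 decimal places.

0.236

r = (nΣpq − ΣpΣq) / √[(nΣp² − (Σp)²)(nΣq² − (Σq)²)]
Numerator: 12×2747 − 143×221 = 1361
Denominator: √[(29412 − 20449)(52548 − 48841)] = √[8963 × 3707] = 5764.1861
r = 1361 / 5764.1861 ≈ 0.236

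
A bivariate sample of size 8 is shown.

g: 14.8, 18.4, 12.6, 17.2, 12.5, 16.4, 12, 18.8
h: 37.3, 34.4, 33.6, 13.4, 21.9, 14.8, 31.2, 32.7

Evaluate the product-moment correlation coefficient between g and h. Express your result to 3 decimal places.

n = 8, Σg = 122.7, Σh = 219.3, Σg² = 1934.85, Σh² = 6624.55, Σgh = 3344.47
nΣgh − ΣgΣh = 26755.76 − 26908.11 = -152.35
nΣg² − (Σg)² = 15478.8 − 15055.29 = 423.51; nΣh² − (Σh)² = 52996.4 − 48092.49 = 4903.91
r = -152.35 / √(423.51 × 4903.91) = -152.35 / 1441.1297 ≈ -0.106

-0.106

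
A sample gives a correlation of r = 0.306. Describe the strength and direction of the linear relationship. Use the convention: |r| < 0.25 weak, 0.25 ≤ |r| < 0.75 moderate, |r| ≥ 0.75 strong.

r = 0.306 > 0 so the relationship is positive.
|r| = 0.306, which falls in the moderate range.

moderate positive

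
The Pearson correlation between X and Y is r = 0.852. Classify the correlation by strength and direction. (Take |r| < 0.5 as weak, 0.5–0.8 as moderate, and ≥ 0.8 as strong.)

strong positive

r = 0.852 > 0 so the relationship is positive.
|r| = 0.852, which falls in the strong range.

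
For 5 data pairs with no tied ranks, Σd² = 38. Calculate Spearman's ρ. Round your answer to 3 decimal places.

-0.900

ρ = 1 − 6Σd² / [n(n²−1)] = 1 − 6×38 / (5×24)
  = 1 − 228/120 = 1 − 1.9000 ≈ -0.900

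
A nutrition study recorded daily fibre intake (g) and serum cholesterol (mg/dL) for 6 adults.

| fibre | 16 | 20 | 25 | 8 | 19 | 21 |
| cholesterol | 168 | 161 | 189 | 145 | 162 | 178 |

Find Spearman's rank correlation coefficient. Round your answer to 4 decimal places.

Rank fibre: 2, 4, 6, 1, 3, 5
Rank cholesterol: 4, 2, 6, 1, 3, 5
d = rank(fibre) − rank(cholesterol): -2, 2, 0, 0, 0, 0; Σd² = 8
ρ = 1 − 6Σd² / [n(n²−1)] = 1 − 6×8 / (6×35) = 1 − 48/210 ≈ 0.7714

0.7714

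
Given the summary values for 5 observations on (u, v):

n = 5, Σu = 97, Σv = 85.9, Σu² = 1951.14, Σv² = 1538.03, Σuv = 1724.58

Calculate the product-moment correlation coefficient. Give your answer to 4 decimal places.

0.8845

r = (nΣuv − ΣuΣv) / √[(nΣu² − (Σu)²)(nΣv² − (Σv)²)]
Numerator: 5×1724.58 − 97×85.9 = 290.6
Denominator: √[(9755.7 − 9409)(7690.15 − 7378.81)] = √[346.7 × 311.34] = 328.5446
r = 290.6 / 328.5446 ≈ 0.8845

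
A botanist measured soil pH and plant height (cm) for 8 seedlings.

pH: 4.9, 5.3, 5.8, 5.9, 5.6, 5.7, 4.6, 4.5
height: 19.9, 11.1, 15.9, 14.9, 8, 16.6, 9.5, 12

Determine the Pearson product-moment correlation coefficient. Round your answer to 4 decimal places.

0.1973

n = 8, Σx = 42.3, Σy = 107.9, Σx² = 225.81, Σy² = 1567.85, Σxy = 573.59
nΣxy − ΣxΣy = 4588.72 − 4564.17 = 24.55
nΣx² − (Σx)² = 1806.48 − 1789.29 = 17.19; nΣy² − (Σy)² = 12542.8 − 11642.41 = 900.39
r = 24.55 / √(17.19 × 900.39) = 24.55 / 124.4094 ≈ 0.1973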